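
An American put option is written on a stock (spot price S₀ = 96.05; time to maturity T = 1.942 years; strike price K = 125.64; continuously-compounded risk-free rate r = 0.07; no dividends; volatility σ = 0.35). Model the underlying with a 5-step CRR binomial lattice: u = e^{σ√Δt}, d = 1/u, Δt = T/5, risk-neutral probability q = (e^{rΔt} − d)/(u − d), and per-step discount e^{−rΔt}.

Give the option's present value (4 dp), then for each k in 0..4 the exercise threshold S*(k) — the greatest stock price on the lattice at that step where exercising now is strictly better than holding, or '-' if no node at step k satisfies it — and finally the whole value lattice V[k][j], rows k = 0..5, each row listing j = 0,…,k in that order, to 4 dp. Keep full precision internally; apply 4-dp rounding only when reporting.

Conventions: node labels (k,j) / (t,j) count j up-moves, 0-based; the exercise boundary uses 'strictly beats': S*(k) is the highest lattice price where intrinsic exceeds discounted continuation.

price = 32.4759
boundary = - 77.2265 62.0920 77.2265 96.0500
tree:
32.4759
48.4135 18.8233
63.5480 30.8910 8.1730
75.7166 48.4135 15.6198 1.4143
85.5004 63.5480 29.5900 2.9561 0.0000
93.3668 75.7166 48.4135 6.1784 0.0000 0.0000

params: Δt=0.38840 u=1.24374 d=0.80402 q=0.50836 e^(-rΔt)=0.97318
t_5 payoffs: 93.3668 75.7166 48.4135 6.1784 0.0000 0.0000
t_4: node(4,0) S=40.1396 payoff=85.5004 vs cont=82.1305 → 85.5004 [stop]  node(4,1) S=62.0920 payoff=63.5480 vs cont=60.1781 → 63.5480 [stop]  node(4,2) S=96.0500 payoff=29.5900 vs cont=26.2201 → 29.5900 [stop]  node(4,3) S=148.5796 payoff=0.0000 vs cont=2.9561 → 2.9561 [wait]  node(4,4) S=229.8377 payoff=0.0000 vs cont=0.0000 → 0.0000 [wait]  ⇒ S*(4)=96.0500
t_3: node(3,0) S=49.9234 payoff=75.7166 vs cont=72.3467 → 75.7166 [stop]  node(3,1) S=77.2265 payoff=48.4135 vs cont=45.0436 → 48.4135 [stop]  node(3,2) S=119.4616 payoff=6.1784 vs cont=15.6198 → 15.6198 [wait]  node(3,3) S=184.7950 payoff=0.0000 vs cont=1.4143 → 1.4143 [wait]  ⇒ S*(3)=77.2265
t_2: node(2,0) S=62.0920 payoff=63.5480 vs cont=60.1781 → 63.5480 [stop]  node(2,1) S=96.0500 payoff=29.5900 vs cont=30.8910 → 30.8910 [wait]  node(2,2) S=148.5796 payoff=0.0000 vs cont=8.1730 → 8.1730 [wait]  ⇒ S*(2)=62.0920
t_1: node(1,0) S=77.2265 payoff=48.4135 vs cont=45.6873 → 48.4135 [stop]  node(1,1) S=119.4616 payoff=6.1784 vs cont=18.8233 → 18.8233 [wait]  ⇒ S*(1)=77.2265
t_0: node(0,0) S=96.0500 payoff=29.5900 vs cont=32.4759 → 32.4759 [wait]  ⇒ S*(0)=-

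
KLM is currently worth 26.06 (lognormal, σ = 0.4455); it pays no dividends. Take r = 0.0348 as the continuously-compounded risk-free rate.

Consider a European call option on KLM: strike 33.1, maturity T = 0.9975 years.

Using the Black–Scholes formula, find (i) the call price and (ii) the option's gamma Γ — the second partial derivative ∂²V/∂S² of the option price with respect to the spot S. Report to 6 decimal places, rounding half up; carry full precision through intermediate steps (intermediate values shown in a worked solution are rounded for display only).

σ√T = 0.4455·√0.9975 = 0.444943
d₁ = (ln(S/K) + (r+σ²/2)T) / (σ√T) = (ln(26.06/33.1) + (0.0348+0.4455²/2)·0.9975) / 0.444943 = (-0.239132 + 0.133700) / 0.444943 = -0.236956
d₂ = d₁ − σ√T = -0.236956 − 0.444943 = -0.681898
e^{−rT} = 0.965883
N(d₁) = 0.406346,  N(d₂) = 0.247652
Call price V = S·N(d₁) − K·e^{−rT}·N(d₂) = 10.589367 − 7.917599 = 2.671768
φ(d₁) = (1/√(2π))·e^{−d₁²/2} = 0.387898
Γ = φ(d₁) / (S·σ·√T) = 0.033453

price = 2.671768
Γ = 0.033453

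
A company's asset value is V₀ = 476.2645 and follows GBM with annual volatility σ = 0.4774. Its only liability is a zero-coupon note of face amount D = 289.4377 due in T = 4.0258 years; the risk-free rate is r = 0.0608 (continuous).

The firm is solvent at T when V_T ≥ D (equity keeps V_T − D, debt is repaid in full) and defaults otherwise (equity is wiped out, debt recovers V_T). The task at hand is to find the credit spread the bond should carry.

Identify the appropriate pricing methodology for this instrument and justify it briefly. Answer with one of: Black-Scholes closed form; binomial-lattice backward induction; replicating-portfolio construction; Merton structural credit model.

framework: Merton structural credit model

Key observation: with the firm-asset dynamics (V₀ = 476.2645) and a single zero-coupon liability of face 289.4377 given, debt value, spread, and default probability all derive from the option view of the balance sheet.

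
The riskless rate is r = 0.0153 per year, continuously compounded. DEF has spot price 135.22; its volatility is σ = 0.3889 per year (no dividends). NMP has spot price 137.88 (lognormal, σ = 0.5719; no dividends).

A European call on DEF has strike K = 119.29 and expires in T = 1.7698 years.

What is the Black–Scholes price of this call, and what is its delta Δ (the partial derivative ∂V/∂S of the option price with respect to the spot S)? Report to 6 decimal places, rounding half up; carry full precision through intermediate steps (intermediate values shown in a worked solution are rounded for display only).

price = 36.286741
Δ = 0.709970

σ√T = 0.3889·√1.7698 = 0.517369
d₁ = (ln(S/K) + (r+σ²/2)T) / (σ√T) = (ln(135.22/119.29) + (0.0153+0.3889²/2)·1.7698) / 0.517369 = (0.125346 + 0.160913) / 0.517369 = 0.553297
d₂ = d₁ − σ√T = 0.553297 − 0.517369 = 0.035929
e^{−rT} = 0.973285
N(d₁) = 0.709970,  N(d₂) = 0.514330
Call price V = S·N(d₁) − K·e^{−rT}·N(d₂) = 96.002154 − 59.715413 = 36.286741
Δ = N(d₁) = 0.709970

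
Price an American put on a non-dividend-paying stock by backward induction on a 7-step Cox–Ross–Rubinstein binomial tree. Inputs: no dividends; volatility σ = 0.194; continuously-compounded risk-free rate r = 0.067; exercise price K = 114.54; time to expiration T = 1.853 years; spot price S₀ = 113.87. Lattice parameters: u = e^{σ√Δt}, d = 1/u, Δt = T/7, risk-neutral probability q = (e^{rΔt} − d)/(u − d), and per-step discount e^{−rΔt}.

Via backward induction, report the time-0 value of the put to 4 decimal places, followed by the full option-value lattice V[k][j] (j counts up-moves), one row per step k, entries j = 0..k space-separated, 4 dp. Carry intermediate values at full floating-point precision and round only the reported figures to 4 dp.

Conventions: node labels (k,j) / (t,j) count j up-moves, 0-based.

Δt=0.26471  u=1.10497  d=0.90501  q=0.56456  discount=0.98242
step 7 (expiry): payoffs max(K−S,0) = 57.9201 45.4100 30.1359 11.4870 0.0000 0.0000 0.0000 0.0000
k=6: (k=6,j=0): S=62.5631, K−S=51.9769, hold=49.9634 ⇒ V=51.9769 exercise | (k=6,j=1): S=76.3862, K−S=38.1538, hold=36.1402 ⇒ V=38.1538 exercise | (k=6,j=2): S=93.2636, K−S=21.2764, hold=19.2628 ⇒ V=21.2764 exercise | (k=6,j=3): S=113.8700, K−S=0.6700, hold=4.9140 ⇒ V=4.9140 continue | (k=6,j=4): S=139.0293, K−S=0.0000, hold=0.0000 ⇒ V=0.0000 continue | (k=6,j=5): S=169.7476, K−S=0.0000, hold=0.0000 ⇒ V=0.0000 continue | (k=6,j=6): S=207.2529, K−S=0.0000, hold=0.0000 ⇒ V=0.0000 continue
k=5: (k=5,j=0): S=69.1300, K−S=45.4100, hold=43.3965 ⇒ V=45.4100 exercise | (k=5,j=1): S=84.4041, K−S=30.1359, hold=28.1223 ⇒ V=30.1359 exercise | (k=5,j=2): S=103.0530, K−S=11.4870, hold=11.8273 ⇒ V=11.8273 continue | (k=5,j=3): S=125.8224, K−S=0.0000, hold=2.1022 ⇒ V=2.1022 continue | (k=5,j=4): S=153.6226, K−S=0.0000, hold=0.0000 ⇒ V=0.0000 continue | (k=5,j=5): S=187.5651, K−S=0.0000, hold=0.0000 ⇒ V=0.0000 continue
k=4: (k=4,j=0): S=76.3862, K−S=38.1538, hold=36.1402 ⇒ V=38.1538 exercise | (k=4,j=1): S=93.2636, K−S=21.2764, hold=19.4516 ⇒ V=21.2764 exercise | (k=4,j=2): S=113.8700, K−S=0.6700, hold=6.2255 ⇒ V=6.2255 continue | (k=4,j=3): S=139.0293, K−S=0.0000, hold=0.8993 ⇒ V=0.8993 continue | (k=4,j=4): S=169.7476, K−S=0.0000, hold=0.0000 ⇒ V=0.0000 continue
k=3: (k=3,j=0): S=84.4041, K−S=30.1359, hold=28.1223 ⇒ V=30.1359 exercise | (k=3,j=1): S=103.0530, K−S=11.4870, hold=12.5547 ⇒ V=12.5547 continue | (k=3,j=2): S=125.8224, K−S=0.0000, hold=3.1620 ⇒ V=3.1620 continue | (k=3,j=3): S=153.6226, K−S=0.0000, hold=0.3847 ⇒ V=0.3847 continue
k=2: (k=2,j=0): S=93.2636, K−S=21.2764, hold=19.8550 ⇒ V=21.2764 exercise | (k=2,j=1): S=113.8700, K−S=0.6700, hold=7.1245 ⇒ V=7.1245 continue | (k=2,j=2): S=139.0293, K−S=0.0000, hold=1.5660 ⇒ V=1.5660 continue
k=1: (k=1,j=0): S=103.0530, K−S=11.4870, hold=13.0533 ⇒ V=13.0533 continue | (k=1,j=1): S=125.8224, K−S=0.0000, hold=3.9163 ⇒ V=3.9163 continue
k=0: (k=0,j=0): S=113.8700, K−S=0.6700, hold=7.7562 ⇒ V=7.7562 continue

price = 7.7562
tree:
7.7562
13.0533 3.9163
21.2764 7.1245 1.5660
30.1359 12.5547 3.1620 0.3847
38.1538 21.2764 6.2255 0.8993 0.0000
45.4100 30.1359 11.8273 2.1022 0.0000 0.0000
51.9769 38.1538 21.2764 4.9140 0.0000 0.0000 0.0000
57.9201 45.4100 30.1359 11.4870 0.0000 0.0000 0.0000 0.0000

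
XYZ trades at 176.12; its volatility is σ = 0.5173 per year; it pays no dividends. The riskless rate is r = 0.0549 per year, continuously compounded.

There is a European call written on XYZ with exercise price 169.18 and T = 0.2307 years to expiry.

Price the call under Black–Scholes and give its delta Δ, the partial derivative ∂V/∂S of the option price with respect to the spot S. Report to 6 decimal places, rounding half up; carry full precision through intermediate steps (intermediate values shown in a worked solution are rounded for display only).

σ√T = 0.5173·√0.2307 = 0.248466
d₁ = (ln(S/K) + (r+σ²/2)T) / (σ√T) = (ln(176.12/169.18) + (0.0549+0.5173²/2)·0.2307) / 0.248466 = (0.040202 + 0.043533) / 0.248466 = 0.337010
d₂ = d₁ − σ√T = 0.337010 − 0.248466 = 0.088544
e^{−rT} = 0.987414
N(d₁) = 0.631945,  N(d₂) = 0.535278
Call price V = S·N(d₁) − K·e^{−rT}·N(d₂) = 111.298199 − 89.418594 = 21.879605
Δ = N(d₁) = 0.631945

price = 21.879605
Δ = 0.631945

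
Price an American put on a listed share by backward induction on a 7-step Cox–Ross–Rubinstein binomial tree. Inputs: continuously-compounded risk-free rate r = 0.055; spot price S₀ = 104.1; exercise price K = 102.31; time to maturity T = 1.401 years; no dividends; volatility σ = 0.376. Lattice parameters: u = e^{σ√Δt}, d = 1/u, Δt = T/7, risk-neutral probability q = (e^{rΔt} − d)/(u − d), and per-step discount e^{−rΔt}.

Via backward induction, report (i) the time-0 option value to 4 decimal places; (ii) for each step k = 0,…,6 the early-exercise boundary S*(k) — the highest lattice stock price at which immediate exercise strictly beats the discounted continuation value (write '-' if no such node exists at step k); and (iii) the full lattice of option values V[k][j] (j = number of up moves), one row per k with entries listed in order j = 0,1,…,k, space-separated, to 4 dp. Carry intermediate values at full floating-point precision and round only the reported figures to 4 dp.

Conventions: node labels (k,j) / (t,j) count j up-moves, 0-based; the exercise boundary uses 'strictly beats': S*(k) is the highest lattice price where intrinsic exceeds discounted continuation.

Δt=0.20014  u=1.18319  d=0.84517  q=0.49079  discount=0.98905
step 7 (expiry): payoffs max(K−S,0) = 70.2418 57.4166 39.4623 14.3274 0.0000 0.0000 0.0000 0.0000
step 6: (k=6,j=0): S=37.9427, K−S=64.3673, hold=63.2472 ⇒ V=64.3673 exercise | (k=6,j=1): S=53.1173, K−S=49.1927, hold=48.0727 ⇒ V=49.1927 exercise | (k=6,j=2): S=74.3607, K−S=27.9493, hold=26.8293 ⇒ V=27.9493 exercise | (k=6,j=3): S=104.1000, K−S=0.0000, hold=7.2157 ⇒ V=7.2157 continue | (k=6,j=4): S=145.7331, K−S=0.0000, hold=0.0000 ⇒ V=0.0000 continue | (k=6,j=5): S=204.0166, K−S=0.0000, hold=0.0000 ⇒ V=0.0000 continue | (k=6,j=6): S=285.6097, K−S=0.0000, hold=0.0000 ⇒ V=0.0000 continue  boundary S*=74.3607
step 5: (k=5,j=0): S=44.8934, K−S=57.4166, hold=56.2966 ⇒ V=57.4166 exercise | (k=5,j=1): S=62.8477, K−S=39.4623, hold=38.3422 ⇒ V=39.4623 exercise | (k=5,j=2): S=87.9826, K−S=14.3274, hold=17.5789 ⇒ V=17.5789 continue | (k=5,j=3): S=123.1699, K−S=0.0000, hold=3.6341 ⇒ V=3.6341 continue | (k=5,j=4): S=172.4296, K−S=0.0000, hold=0.0000 ⇒ V=0.0000 continue | (k=5,j=5): S=241.3900, K−S=0.0000, hold=0.0000 ⇒ V=0.0000 continue  boundary S*=62.8477
step 4: (k=4,j=0): S=53.1173, K−S=49.1927, hold=48.0727 ⇒ V=49.1927 exercise | (k=4,j=1): S=74.3607, K−S=27.9493, hold=28.4076 ⇒ V=28.4076 continue | (k=4,j=2): S=104.1000, K−S=0.0000, hold=10.6174 ⇒ V=10.6174 continue | (k=4,j=3): S=145.7331, K−S=0.0000, hold=1.8302 ⇒ V=1.8302 continue | (k=4,j=4): S=204.0166, K−S=0.0000, hold=0.0000 ⇒ V=0.0000 continue  boundary S*=53.1173
step 3: (k=3,j=0): S=62.8477, K−S=39.4623, hold=38.5647 ⇒ V=39.4623 exercise | (k=3,j=1): S=87.9826, K−S=14.3274, hold=19.4609 ⇒ V=19.4609 continue | (k=3,j=2): S=123.1699, K−S=0.0000, hold=6.2357 ⇒ V=6.2357 continue | (k=3,j=3): S=172.4296, K−S=0.0000, hold=0.9218 ⇒ V=0.9218 continue  boundary S*=62.8477
step 2: (k=2,j=0): S=74.3607, K−S=27.9493, hold=29.3212 ⇒ V=29.3212 continue | (k=2,j=1): S=104.1000, K−S=0.0000, hold=12.8281 ⇒ V=12.8281 continue | (k=2,j=2): S=145.7331, K−S=0.0000, hold=3.5880 ⇒ V=3.5880 continue  boundary S*=-
step 1: (k=1,j=0): S=87.9826, K−S=14.3274, hold=20.9941 ⇒ V=20.9941 continue | (k=1,j=1): S=123.1699, K−S=0.0000, hold=8.2023 ⇒ V=8.2023 continue  boundary S*=-
step 0: (k=0,j=0): S=104.1000, K−S=0.0000, hold=14.5549 ⇒ V=14.5549 continue  boundary S*=-

price = 14.5549
boundary = - - - 62.8477 53.1173 62.8477 74.3607
tree:
14.5549
20.9941 8.2023
29.3212 12.8281 3.5880
39.4623 19.4609 6.2357 0.9218
49.1927 28.4076 10.6174 1.8302 0.0000
57.4166 39.4623 17.5789 3.6341 0.0000 0.0000
64.3673 49.1927 27.9493 7.2157 0.0000 0.0000 0.0000
70.2418 57.4166 39.4623 14.3274 0.0000 0.0000 0.0000 0.0000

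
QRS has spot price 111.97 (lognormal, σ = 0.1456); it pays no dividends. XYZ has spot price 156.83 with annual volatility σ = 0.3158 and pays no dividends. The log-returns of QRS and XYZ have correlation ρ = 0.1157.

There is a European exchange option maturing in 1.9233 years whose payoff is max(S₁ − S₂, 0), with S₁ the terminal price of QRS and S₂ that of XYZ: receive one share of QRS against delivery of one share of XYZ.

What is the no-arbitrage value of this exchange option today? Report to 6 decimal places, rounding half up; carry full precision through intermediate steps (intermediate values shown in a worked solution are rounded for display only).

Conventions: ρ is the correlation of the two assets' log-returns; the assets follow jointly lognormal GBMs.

σ_eff = √(σ₁² + σ₂² − 2ρσ₁σ₂) = √(0.1456² + 0.3158² − 2·0.1157·0.1456·0.3158) = 0.332098
d₁ = (ln(S₁/S₂) + (q₂ − q₁ + σ_eff²/2)T) / (σ_eff√T) = (ln(111.97/156.83) + (0.0 − 0.0 + 0.055145)·1.9233) / 0.460564 = -0.501281
d₂ = d₁ − σ_eff√T = -0.501281 − 0.460564 = -0.961845
N(d₁) = 0.308087,  N(d₂) = 0.168064
V = S₁·e^{−q₁T}·N(d₁) − S₂·e^{−q₂T}·N(d₂) = 34.496466 − 26.357441 = 8.139025
Key observation: r never enters — measured in units of XYZ, the claim is a call on S₁/S₂ struck at 1, so only the dividend yields and σ_eff matter.

exchange price = 8.139025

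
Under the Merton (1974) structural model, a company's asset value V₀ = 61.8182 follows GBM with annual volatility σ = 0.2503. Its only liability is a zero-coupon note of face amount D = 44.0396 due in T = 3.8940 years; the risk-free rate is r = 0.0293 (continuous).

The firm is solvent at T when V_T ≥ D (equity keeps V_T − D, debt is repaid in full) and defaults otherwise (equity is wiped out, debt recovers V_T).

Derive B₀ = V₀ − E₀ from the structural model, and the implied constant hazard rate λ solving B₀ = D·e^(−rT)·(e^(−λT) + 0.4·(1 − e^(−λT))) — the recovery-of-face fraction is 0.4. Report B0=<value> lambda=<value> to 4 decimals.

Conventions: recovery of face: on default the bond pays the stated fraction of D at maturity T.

B0=36.9680 lambda=0.0266

With assets at 61.8182 and a single debt payment of 44.0396 at 3.8940 years:
d₁ = [ln(V₀/D) + (r + σ²/2)T] / (σ√T)
   = [ln(61.8182/44.0396) + (0.0293 + 0.5·0.2503²)·3.8940] / (0.2503·√3.8940)
   = [0.339109 + 0.236074] / 0.493923 = 1.164520
d₂ = d₁ − σ√T = 1.164520 − 0.493923 = 0.670597
N(d₁) = 0.877893,  N(d₂) = 0.748761,  e^(−rT) = 0.892174
E₀ = V₀·N(d₁) − D·e^(−rT)·N(d₂)
   = 61.8182·0.877893 − 44.0396·0.892174·0.748761 = 24.850210
B₀ = V₀ − E₀ = 61.8182 − 24.850210 = 36.967990
e^(−λT) = (B₀·e^(rT)/D − 0.4)/(1 − 0.4) = (36.9680·1.120858/44.0396 − 0.4)/0.6 = 0.90146246
λ = −ln(0.90146246)/3.8940 = 0.026640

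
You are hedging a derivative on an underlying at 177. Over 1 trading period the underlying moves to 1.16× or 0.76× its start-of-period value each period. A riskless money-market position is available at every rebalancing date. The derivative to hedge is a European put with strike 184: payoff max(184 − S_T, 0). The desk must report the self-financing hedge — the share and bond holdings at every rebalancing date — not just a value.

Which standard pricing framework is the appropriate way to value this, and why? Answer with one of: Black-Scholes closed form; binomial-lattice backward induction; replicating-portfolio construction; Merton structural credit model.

Key observation: what is demanded is not a single number but the (Δ, B) position at each node of the 1.16/0.76 tree starting at 177; constructing those positions is the replicating-portfolio method.

framework: replicating-portfolio construction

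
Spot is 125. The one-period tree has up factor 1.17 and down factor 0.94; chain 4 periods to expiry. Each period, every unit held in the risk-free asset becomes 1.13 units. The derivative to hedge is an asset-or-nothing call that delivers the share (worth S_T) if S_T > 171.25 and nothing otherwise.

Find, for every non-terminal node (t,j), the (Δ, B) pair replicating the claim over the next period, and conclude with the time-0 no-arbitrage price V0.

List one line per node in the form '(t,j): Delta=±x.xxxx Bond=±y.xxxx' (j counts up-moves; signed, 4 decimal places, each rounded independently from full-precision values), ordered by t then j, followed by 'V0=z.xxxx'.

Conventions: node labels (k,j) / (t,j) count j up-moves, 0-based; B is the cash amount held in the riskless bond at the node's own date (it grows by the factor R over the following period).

Risk-neutral probability p* = (R−d)/(u−d) = (1.13−0.94)/(1.17−0.94) = 0.8261.
Expiry values: V(4,0)=0.0000, V(4,1)=0.0000, V(4,2)=0.0000, V(4,3)=188.1895, V(4,4)=234.2359
(3,0): S=103.8230. Δ = (V_up−V_dn)/(S_up−S_dn) = (0.0000−0.0000)/(121.4729−97.5936) = 0.0000. V = [p*·0.0000 + (1−p*)·0.0000]/1.13 = 0.0000. B = V − Δ·S = 0.0000.
(3,1): S=129.2265. Δ = (V_up−V_dn)/(S_up−S_dn) = (0.0000−0.0000)/(151.1950−121.4729) = 0.0000. V = [p*·0.0000 + (1−p*)·0.0000]/1.13 = 0.0000. B = V − Δ·S = 0.0000.
(3,2): S=160.8457. Δ = (V_up−V_dn)/(S_up−S_dn) = (188.1895−0.0000)/(188.1895−151.1950) = 5.0870. V = [p*·188.1895 + (1−p*)·0.0000]/1.13 = 137.5760. B = V − Δ·S = -680.6393.
(3,3): S=200.2016. Δ = (V_up−V_dn)/(S_up−S_dn) = (234.2359−188.1895)/(234.2359−188.1895) = 1.0000. V = [p*·234.2359 + (1−p*)·188.1895]/1.13 = 200.2016. B = V − Δ·S = 0.0000.
(2,0): S=110.4500. Δ = (V_up−V_dn)/(S_up−S_dn) = (0.0000−0.0000)/(129.2265−103.8230) = 0.0000. V = [p*·0.0000 + (1−p*)·0.0000]/1.13 = 0.0000. B = V − Δ·S = 0.0000.
(2,1): S=137.4750. Δ = (V_up−V_dn)/(S_up−S_dn) = (137.5760−0.0000)/(160.8457−129.2265) = 4.3510. V = [p*·137.5760 + (1−p*)·0.0000]/1.13 = 100.5750. B = V − Δ·S = -497.5816.
(2,2): S=171.1125. Δ = (V_up−V_dn)/(S_up−S_dn) = (200.2016−137.5760)/(200.2016−160.8457) = 1.5913. V = [p*·200.2016 + (1−p*)·137.5760]/1.13 = 167.5312. B = V − Δ·S = -104.7540.
(1,0): S=117.5000. Δ = (V_up−V_dn)/(S_up−S_dn) = (100.5750−0.0000)/(137.4750−110.4500) = 3.7216. V = [p*·100.5750 + (1−p*)·0.0000]/1.13 = 73.5254. B = V − Δ·S = -363.7573.
(1,1): S=146.2500. Δ = (V_up−V_dn)/(S_up−S_dn) = (167.5312−100.5750)/(171.1125−137.4750) = 1.9905. V = [p*·167.5312 + (1−p*)·100.5750]/1.13 = 137.9528. B = V − Δ·S = -153.1610.
(0,0): S=125.0000. Δ = (V_up−V_dn)/(S_up−S_dn) = (137.9528−73.5254)/(146.2500−117.5000) = 2.2410. V = [p*·137.9528 + (1−p*)·73.5254]/1.13 = 112.1664. B = V − Δ·S = -167.9526.
Sanity check at the root: Δ(0,0)·S0 + B(0,0) reproduces V0 = 112.1664.

(0,0): Delta=2.2410 Bond=-167.9526
(1,0): Delta=3.7216 Bond=-363.7573
(1,1): Delta=1.9905 Bond=-153.1610
(2,0): Delta=0.0000 Bond=0.0000
(2,1): Delta=4.3510 Bond=-497.5816
(2,2): Delta=1.5913 Bond=-104.7540
(3,0): Delta=0.0000 Bond=0.0000
(3,1): Delta=0.0000 Bond=0.0000
(3,2): Delta=5.0870 Bond=-680.6393
(3,3): Delta=1.0000 Bond=0.0000
V0=112.1664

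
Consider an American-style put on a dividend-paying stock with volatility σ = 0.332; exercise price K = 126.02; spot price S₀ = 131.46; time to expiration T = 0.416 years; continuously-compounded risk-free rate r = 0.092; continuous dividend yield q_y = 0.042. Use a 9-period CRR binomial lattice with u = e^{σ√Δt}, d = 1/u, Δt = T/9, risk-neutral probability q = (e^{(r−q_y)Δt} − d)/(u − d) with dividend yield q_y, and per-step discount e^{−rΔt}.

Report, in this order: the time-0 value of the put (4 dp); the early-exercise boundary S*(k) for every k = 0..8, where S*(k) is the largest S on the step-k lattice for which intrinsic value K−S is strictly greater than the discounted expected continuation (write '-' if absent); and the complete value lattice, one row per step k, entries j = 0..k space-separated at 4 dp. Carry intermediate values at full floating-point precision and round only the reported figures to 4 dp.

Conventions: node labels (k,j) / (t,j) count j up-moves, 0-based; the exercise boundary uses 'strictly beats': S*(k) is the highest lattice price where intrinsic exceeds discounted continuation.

price = 7.5348
boundary = - - - - 98.8092 92.0023 98.8092 106.1198 113.9713
tree:
7.5348
10.8652 4.2468
15.2436 6.5508 1.9640
20.7279 9.8535 3.2823 0.6537
27.2108 14.3796 5.3818 1.1970 0.1125
34.0177 20.2278 8.6157 2.1727 0.2251 0.0000
40.3558 27.2108 13.3719 3.9018 0.4507 0.0000 0.0000
46.2572 34.0177 19.9002 6.9149 0.9023 0.0000 0.0000 0.0000
51.7520 40.3558 27.2108 12.0487 1.8064 0.0000 0.0000 0.0000 0.0000
56.8683 46.2572 34.0177 19.9002 3.6163 0.0000 0.0000 0.0000 0.0000 0.0000

Δt=0.04622  u=1.07399  d=0.93111  q=0.49836  discount=0.99576
step 9 (expiry): payoffs max(K−S,0) = 56.8683 46.2572 34.0177 19.9002 3.6163 0.0000 0.0000 0.0000 0.0000 0.0000
step 8: (k=8,j=0): S=74.2680, K−S=51.7520, hold=51.3613 ⇒ V=51.7520 exercise | (k=8,j=1): S=85.6642, K−S=40.3558, hold=39.9871 ⇒ V=40.3558 exercise | (k=8,j=2): S=98.8092, K−S=27.2108, hold=26.8676 ⇒ V=27.2108 exercise | (k=8,j=3): S=113.9713, K−S=12.0487, hold=11.7350 ⇒ V=12.0487 exercise | (k=8,j=4): S=131.4600, K−S=0.0000, hold=1.8064 ⇒ V=1.8064 continue | (k=8,j=5): S=151.6323, K−S=0.0000, hold=0.0000 ⇒ V=0.0000 continue | (k=8,j=6): S=174.8999, K−S=0.0000, hold=0.0000 ⇒ V=0.0000 continue | (k=8,j=7): S=201.7380, K−S=0.0000, hold=0.0000 ⇒ V=0.0000 continue | (k=8,j=8): S=232.6943, K−S=0.0000, hold=0.0000 ⇒ V=0.0000 continue  boundary S*=113.9713
step 7: (k=7,j=0): S=79.7628, K−S=46.2572, hold=45.8771 ⇒ V=46.2572 exercise | (k=7,j=1): S=92.0023, K−S=34.0177, hold=33.6614 ⇒ V=34.0177 exercise | (k=7,j=2): S=106.1198, K−S=19.9002, hold=19.5712 ⇒ V=19.9002 exercise | (k=7,j=3): S=122.4037, K−S=3.6163, hold=6.9149 ⇒ V=6.9149 continue | (k=7,j=4): S=141.1863, K−S=0.0000, hold=0.9023 ⇒ V=0.9023 continue | (k=7,j=5): S=162.8511, K−S=0.0000, hold=0.0000 ⇒ V=0.0000 continue | (k=7,j=6): S=187.8403, K−S=0.0000, hold=0.0000 ⇒ V=0.0000 continue | (k=7,j=7): S=216.6640, K−S=0.0000, hold=0.0000 ⇒ V=0.0000 continue  boundary S*=106.1198
step 6: (k=6,j=0): S=85.6642, K−S=40.3558, hold=39.9871 ⇒ V=40.3558 exercise | (k=6,j=1): S=98.8092, K−S=27.2108, hold=26.8676 ⇒ V=27.2108 exercise | (k=6,j=2): S=113.9713, K−S=12.0487, hold=13.3719 ⇒ V=13.3719 continue | (k=6,j=3): S=131.4600, K−S=0.0000, hold=3.9018 ⇒ V=3.9018 continue | (k=6,j=4): S=151.6323, K−S=0.0000, hold=0.4507 ⇒ V=0.4507 continue | (k=6,j=5): S=174.8999, K−S=0.0000, hold=0.0000 ⇒ V=0.0000 continue | (k=6,j=6): S=201.7380, K−S=0.0000, hold=0.0000 ⇒ V=0.0000 continue  boundary S*=98.8092
step 5: (k=5,j=0): S=92.0023, K−S=34.0177, hold=33.6614 ⇒ V=34.0177 exercise | (k=5,j=1): S=106.1198, K−S=19.9002, hold=20.2278 ⇒ V=20.2278 continue | (k=5,j=2): S=122.4037, K−S=3.6163, hold=8.6157 ⇒ V=8.6157 continue | (k=5,j=3): S=141.1863, K−S=0.0000, hold=2.1727 ⇒ V=2.1727 continue | (k=5,j=4): S=162.8511, K−S=0.0000, hold=0.2251 ⇒ V=0.2251 continue | (k=5,j=5): S=187.8403, K−S=0.0000, hold=0.0000 ⇒ V=0.0000 continue  boundary S*=92.0023
step 4: (k=4,j=0): S=98.8092, K−S=27.2108, hold=27.0302 ⇒ V=27.2108 exercise | (k=4,j=1): S=113.9713, K−S=12.0487, hold=14.3796 ⇒ V=14.3796 continue | (k=4,j=2): S=131.4600, K−S=0.0000, hold=5.3818 ⇒ V=5.3818 continue | (k=4,j=3): S=151.6323, K−S=0.0000, hold=1.1970 ⇒ V=1.1970 continue | (k=4,j=4): S=174.8999, K−S=0.0000, hold=0.1125 ⇒ V=0.1125 continue  boundary S*=98.8092
step 3: (k=3,j=0): S=106.1198, K−S=19.9002, hold=20.7279 ⇒ V=20.7279 continue | (k=3,j=1): S=122.4037, K−S=3.6163, hold=9.8535 ⇒ V=9.8535 continue | (k=3,j=2): S=141.1863, K−S=0.0000, hold=3.2823 ⇒ V=3.2823 continue | (k=3,j=3): S=162.8511, K−S=0.0000, hold=0.6537 ⇒ V=0.6537 continue  boundary S*=-
step 2: (k=2,j=0): S=113.9713, K−S=12.0487, hold=15.2436 ⇒ V=15.2436 continue | (k=2,j=1): S=131.4600, K−S=0.0000, hold=6.5508 ⇒ V=6.5508 continue | (k=2,j=2): S=151.6323, K−S=0.0000, hold=1.9640 ⇒ V=1.9640 continue  boundary S*=-
step 1: (k=1,j=0): S=122.4037, K−S=3.6163, hold=10.8652 ⇒ V=10.8652 continue | (k=1,j=1): S=141.1863, K−S=0.0000, hold=4.2468 ⇒ V=4.2468 continue  boundary S*=-
step 0: (k=0,j=0): S=131.4600, K−S=0.0000, hold=7.5348 ⇒ V=7.5348 continue  boundary S*=-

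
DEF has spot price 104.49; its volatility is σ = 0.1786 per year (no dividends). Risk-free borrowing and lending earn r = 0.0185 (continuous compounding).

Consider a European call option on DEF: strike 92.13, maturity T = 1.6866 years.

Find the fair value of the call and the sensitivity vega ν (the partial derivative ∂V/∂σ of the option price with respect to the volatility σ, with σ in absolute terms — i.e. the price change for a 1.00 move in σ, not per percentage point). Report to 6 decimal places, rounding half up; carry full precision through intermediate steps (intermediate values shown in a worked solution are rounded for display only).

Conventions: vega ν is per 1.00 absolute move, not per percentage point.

price = 18.504013
ν = 39.523051

σ√T = 0.1786·√1.6866 = 0.231946
d₁ = (ln(S/K) + (r+σ²/2)T) / (σ√T) = (ln(104.49/92.13) + (0.0185+0.1786²/2)·1.6866) / 0.231946 = (0.125891 + 0.058102) / 0.231946 = 0.793254
d₂ = d₁ − σ√T = 0.793254 − 0.231946 = 0.561308
e^{−rT} = 0.969280
N(d₁) = 0.786185,  N(d₂) = 0.712706
Call price V = S·N(d₁) − K·e^{−rT}·N(d₂) = 82.148485 − 63.644472 = 18.504013
φ(d₁) = (1/√(2π))·e^{−d₁²/2} = 0.291253
ν = S·φ(d₁)·√T = 39.523051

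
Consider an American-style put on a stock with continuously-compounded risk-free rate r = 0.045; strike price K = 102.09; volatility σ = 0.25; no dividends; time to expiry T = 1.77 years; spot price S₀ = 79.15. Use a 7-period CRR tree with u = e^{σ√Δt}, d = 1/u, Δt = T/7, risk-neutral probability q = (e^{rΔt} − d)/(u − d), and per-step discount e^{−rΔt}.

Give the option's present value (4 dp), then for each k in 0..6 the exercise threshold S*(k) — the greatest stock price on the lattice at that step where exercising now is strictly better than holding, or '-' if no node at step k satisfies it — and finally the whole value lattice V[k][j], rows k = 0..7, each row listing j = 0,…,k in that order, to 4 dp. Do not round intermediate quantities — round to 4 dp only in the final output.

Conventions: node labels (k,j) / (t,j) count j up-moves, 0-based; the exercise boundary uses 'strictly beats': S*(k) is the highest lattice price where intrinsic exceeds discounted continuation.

Δt=0.25286  u=1.13396  d=0.88187  q=0.51401  discount=0.98869
step 7 (expiry): payoffs max(K−S,0) = 69.2595 59.8747 47.8072 32.2901 12.3374 0.0000 0.0000 0.0000
step 6: (k=6,j=0): S=37.2284, K−S=64.8616, hold=63.7066 ⇒ V=64.8616 exercise | (k=6,j=1): S=47.8703, K−S=54.2197, hold=53.0646 ⇒ V=54.2197 exercise | (k=6,j=2): S=61.5543, K−S=40.5357, hold=39.3806 ⇒ V=40.5357 exercise | (k=6,j=3): S=79.1500, K−S=22.9400, hold=21.7849 ⇒ V=22.9400 exercise | (k=6,j=4): S=101.7755, K−S=0.3145, hold=5.9280 ⇒ V=5.9280 continue | (k=6,j=5): S=130.8686, K−S=0.0000, hold=0.0000 ⇒ V=0.0000 continue | (k=6,j=6): S=168.2782, K−S=0.0000, hold=0.0000 ⇒ V=0.0000 continue  boundary S*=79.1500
step 5: (k=5,j=0): S=42.2153, K−S=59.8747, hold=58.7196 ⇒ V=59.8747 exercise | (k=5,j=1): S=54.2828, K−S=47.8072, hold=46.6521 ⇒ V=47.8072 exercise | (k=5,j=2): S=69.7999, K−S=32.2901, hold=31.1350 ⇒ V=32.2901 exercise | (k=5,j=3): S=89.7526, K−S=12.3374, hold=14.0351 ⇒ V=14.0351 continue | (k=5,j=4): S=115.4089, K−S=0.0000, hold=2.8484 ⇒ V=2.8484 continue | (k=5,j=5): S=148.3992, K−S=0.0000, hold=0.0000 ⇒ V=0.0000 continue  boundary S*=69.7999
step 4: (k=4,j=0): S=47.8703, K−S=54.2197, hold=53.0646 ⇒ V=54.2197 exercise | (k=4,j=1): S=61.5543, K−S=40.5357, hold=39.3806 ⇒ V=40.5357 exercise | (k=4,j=2): S=79.1500, K−S=22.9400, hold=22.6477 ⇒ V=22.9400 exercise | (k=4,j=3): S=101.7755, K−S=0.3145, hold=8.1913 ⇒ V=8.1913 continue | (k=4,j=4): S=130.8686, K−S=0.0000, hold=1.3686 ⇒ V=1.3686 continue  boundary S*=79.1500
step 3: (k=3,j=0): S=54.2828, K−S=47.8072, hold=46.6521 ⇒ V=47.8072 exercise | (k=3,j=1): S=69.7999, K−S=32.2901, hold=31.1350 ⇒ V=32.2901 exercise | (k=3,j=2): S=89.7526, K−S=12.3374, hold=15.1853 ⇒ V=15.1853 continue | (k=3,j=3): S=115.4089, K−S=0.0000, hold=4.6314 ⇒ V=4.6314 continue  boundary S*=69.7999
step 2: (k=2,j=0): S=61.5543, K−S=40.5357, hold=39.3806 ⇒ V=40.5357 exercise | (k=2,j=1): S=79.1500, K−S=22.9400, hold=23.2322 ⇒ V=23.2322 continue | (k=2,j=2): S=101.7755, K−S=0.3145, hold=9.6500 ⇒ V=9.6500 continue  boundary S*=61.5543
step 1: (k=1,j=0): S=69.7999, K−S=32.2901, hold=31.2835 ⇒ V=32.2901 exercise | (k=1,j=1): S=89.7526, K−S=12.3374, hold=16.0670 ⇒ V=16.0670 continue  boundary S*=69.7999
step 0: (k=0,j=0): S=79.1500, K−S=22.9400, hold=23.6803 ⇒ V=23.6803 continue  boundary S*=-

price = 23.6803
boundary = - 69.7999 61.5543 69.7999 79.1500 69.7999 79.1500
tree:
23.6803
32.2901 16.0670
40.5357 23.2322 9.6500
47.8072 32.2901 15.1853 4.6314
54.2197 40.5357 22.9400 8.1913 1.3686
59.8747 47.8072 32.2901 14.0351 2.8484 0.0000
64.8616 54.2197 40.5357 22.9400 5.9280 0.0000 0.0000
69.2595 59.8747 47.8072 32.2901 12.3374 0.0000 0.0000 0.0000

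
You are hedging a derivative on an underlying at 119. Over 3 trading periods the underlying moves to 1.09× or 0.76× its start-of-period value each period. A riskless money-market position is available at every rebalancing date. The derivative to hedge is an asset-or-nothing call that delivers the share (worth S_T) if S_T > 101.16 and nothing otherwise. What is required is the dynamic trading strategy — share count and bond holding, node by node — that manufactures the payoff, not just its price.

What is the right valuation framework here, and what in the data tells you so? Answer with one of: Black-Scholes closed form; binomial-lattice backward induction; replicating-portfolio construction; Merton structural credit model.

Key observation: the task asks for the hedge itself — share and bond holdings at every node of the 3-period tree on spot 119 with factors 1.09/0.76 — which is exactly what the replicating-portfolio construction produces.

framework: replicating-portfolio construction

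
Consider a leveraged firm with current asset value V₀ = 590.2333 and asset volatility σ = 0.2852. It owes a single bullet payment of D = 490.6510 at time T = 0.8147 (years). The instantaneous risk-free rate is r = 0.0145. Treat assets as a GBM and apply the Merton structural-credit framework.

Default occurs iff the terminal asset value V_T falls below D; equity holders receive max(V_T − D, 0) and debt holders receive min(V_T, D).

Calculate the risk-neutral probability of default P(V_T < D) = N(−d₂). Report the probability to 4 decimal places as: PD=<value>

PD=0.2627

With assets at 590.2333 and a single debt payment of 490.6510 at 0.8147 years:
d₁ = [ln(V₀/D) + (r + σ²/2)T] / (σ√T)
   = [ln(590.2333/490.6510) + (0.0145 + 0.5·0.2852²)·0.8147] / (0.2852·√0.8147)
   = [0.184785 + 0.044947] / 0.257424 = 0.892426
d₂ = d₁ − σ√T = 0.892426 − 0.257424 = 0.635002
risk-neutral PD = N(−d₂) = N(-0.635002) = 0.262714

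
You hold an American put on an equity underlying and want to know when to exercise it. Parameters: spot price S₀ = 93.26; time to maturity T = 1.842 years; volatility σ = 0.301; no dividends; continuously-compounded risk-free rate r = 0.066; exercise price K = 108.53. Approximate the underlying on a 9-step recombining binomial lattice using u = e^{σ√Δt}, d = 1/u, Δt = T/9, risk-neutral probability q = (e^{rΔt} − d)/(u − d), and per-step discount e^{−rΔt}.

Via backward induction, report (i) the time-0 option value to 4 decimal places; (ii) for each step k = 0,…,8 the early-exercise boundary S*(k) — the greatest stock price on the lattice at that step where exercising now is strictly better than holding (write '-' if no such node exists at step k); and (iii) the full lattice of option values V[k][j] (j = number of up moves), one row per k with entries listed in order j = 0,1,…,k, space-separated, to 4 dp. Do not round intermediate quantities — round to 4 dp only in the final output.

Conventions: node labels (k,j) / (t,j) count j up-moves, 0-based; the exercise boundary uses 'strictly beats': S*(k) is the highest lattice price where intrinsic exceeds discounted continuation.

Δt=0.20467, u=1.14588, d=0.87269, q=0.51579, disc=e^(-rΔt)=0.98658
k=9 terminal: V=max(K-S,0) → 81.1493 72.5781 61.3237 46.5462 27.1428 1.6653 0.0000 0.0000 0.0000 0.0000
k=8: j=0 S=31.3749 intr=77.1551 cont=75.6989 V=77.1551[EX]; j=1 S=41.1966 intr=67.3334 cont=65.8773 V=67.3334[EX]; j=2 S=54.0928 intr=54.4372 cont=52.9811 V=54.4372[EX]; j=3 S=71.0260 intr=37.5040 cont=36.0478 V=37.5040[EX]; j=4 S=93.2600 intr=15.2700 cont=13.8138 V=15.2700[EX]; j=5 S=122.4542 intr=0.0000 cont=0.7955 V=0.7955[hold]; j=6 S=160.7873 intr=0.0000 cont=0.0000 V=0.0000[hold]; j=7 S=211.1202 intr=0.0000 cont=0.0000 V=0.0000[hold]; j=8 S=277.2093 intr=0.0000 cont=0.0000 V=0.0000[hold]  S*(8)=93.2600
k=7: j=0 S=35.9519 intr=72.5781 cont=71.1219 V=72.5781[EX]; j=1 S=47.2063 intr=61.3237 cont=59.8675 V=61.3237[EX]; j=2 S=61.9838 intr=46.5462 cont=45.0900 V=46.5462[EX]; j=3 S=81.3872 intr=27.1428 cont=25.6866 V=27.1428[EX]; j=4 S=106.8647 intr=1.6653 cont=7.6995 V=7.6995[hold]; j=5 S=140.3177 intr=0.0000 cont=0.3800 V=0.3800[hold]; j=6 S=184.2429 intr=0.0000 cont=0.0000 V=0.0000[hold]; j=7 S=241.9183 intr=0.0000 cont=0.0000 V=0.0000[hold]  S*(7)=81.3872
k=6: j=0 S=41.1966 intr=67.3334 cont=65.8773 V=67.3334[EX]; j=1 S=54.0928 intr=54.4372 cont=52.9811 V=54.4372[EX]; j=2 S=71.0260 intr=37.5040 cont=36.0478 V=37.5040[EX]; j=3 S=93.2600 intr=15.2700 cont=16.8845 V=16.8845[hold]; j=4 S=122.4542 intr=0.0000 cont=3.8715 V=3.8715[hold]; j=5 S=160.7873 intr=0.0000 cont=0.1815 V=0.1815[hold]; j=6 S=211.1202 intr=0.0000 cont=0.0000 V=0.0000[hold]  S*(6)=71.0260
k=5: j=0 S=47.2063 intr=61.3237 cont=59.8675 V=61.3237[EX]; j=1 S=61.9838 intr=46.5462 cont=45.0900 V=46.5462[EX]; j=2 S=81.3872 intr=27.1428 cont=26.5081 V=27.1428[EX]; j=3 S=106.8647 intr=1.6653 cont=10.0360 V=10.0360[hold]; j=4 S=140.3177 intr=0.0000 cont=1.9419 V=1.9419[hold]; j=5 S=184.2429 intr=0.0000 cont=0.0867 V=0.0867[hold]  S*(5)=81.3872
k=4: j=0 S=54.0928 intr=54.4372 cont=52.9811 V=54.4372[EX]; j=1 S=71.0260 intr=37.5040 cont=36.0478 V=37.5040[EX]; j=2 S=93.2600 intr=15.2700 cont=18.0735 V=18.0735[hold]; j=3 S=122.4542 intr=0.0000 cont=5.7825 V=5.7825[hold]; j=4 S=160.7873 intr=0.0000 cont=0.9718 V=0.9718[hold]  S*(4)=71.0260
k=3: j=0 S=61.9838 intr=46.5462 cont=45.0900 V=46.5462[EX]; j=1 S=81.3872 intr=27.1428 cont=27.1132 V=27.1428[EX]; j=2 S=106.8647 intr=1.6653 cont=11.5765 V=11.5765[hold]; j=3 S=140.3177 intr=0.0000 cont=3.2569 V=3.2569[hold]  S*(3)=81.3872
k=2: j=0 S=71.0260 intr=37.5040 cont=36.0478 V=37.5040[EX]; j=1 S=93.2600 intr=15.2700 cont=18.8574 V=18.8574[hold]; j=2 S=122.4542 intr=0.0000 cont=7.1876 V=7.1876[hold]  S*(2)=71.0260
k=1: j=0 S=81.3872 intr=27.1428 cont=27.5121 V=27.5121[hold]; j=1 S=106.8647 intr=1.6653 cont=12.6659 V=12.6659[hold]  S*(1)=-
k=0: j=0 S=93.2600 intr=15.2700 cont=19.5882 V=19.5882[hold]  S*(0)=-

price = 19.5882
boundary = - - 71.0260 81.3872 71.0260 81.3872 71.0260 81.3872 93.2600
tree:
19.5882
27.5121 12.6659
37.5040 18.8574 7.1876
46.5462 27.1428 11.5765 3.2569
54.4372 37.5040 18.0735 5.7825 0.9718
61.3237 46.5462 27.1428 10.0360 1.9419 0.0867
67.3334 54.4372 37.5040 16.8845 3.8715 0.1815 0.0000
72.5781 61.3237 46.5462 27.1428 7.6995 0.3800 0.0000 0.0000
77.1551 67.3334 54.4372 37.5040 15.2700 0.7955 0.0000 0.0000 0.0000
81.1493 72.5781 61.3237 46.5462 27.1428 1.6653 0.0000 0.0000 0.0000 0.0000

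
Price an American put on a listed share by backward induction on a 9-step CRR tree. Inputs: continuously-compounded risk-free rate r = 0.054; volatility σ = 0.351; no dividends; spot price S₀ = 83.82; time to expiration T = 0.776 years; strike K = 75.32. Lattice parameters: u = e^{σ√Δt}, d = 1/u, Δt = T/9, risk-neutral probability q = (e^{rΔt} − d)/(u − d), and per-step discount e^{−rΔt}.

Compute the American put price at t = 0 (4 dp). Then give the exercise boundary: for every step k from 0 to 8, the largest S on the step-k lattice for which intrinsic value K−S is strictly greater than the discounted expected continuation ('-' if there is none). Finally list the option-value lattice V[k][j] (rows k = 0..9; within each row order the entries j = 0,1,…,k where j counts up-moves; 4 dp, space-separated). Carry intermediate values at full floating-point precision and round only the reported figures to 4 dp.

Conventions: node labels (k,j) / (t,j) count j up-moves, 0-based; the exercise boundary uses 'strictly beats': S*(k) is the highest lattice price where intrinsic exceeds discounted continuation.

Δt=0.08622, u=1.10856, d=0.90207, q=0.49686, disc=e^(-rΔt)=0.99535
k=9 terminal: V=max(K-S,0) → 42.1689 34.5801 25.2541 13.7932 0.0000 0.0000 0.0000 0.0000 0.0000 0.0000
k=8: j=0 S=36.7501 intr=38.5699 cont=38.2200 V=38.5699[EX]; j=1 S=45.1628 intr=30.1572 cont=29.8073 V=30.1572[EX]; j=2 S=55.5013 intr=19.8187 cont=19.4688 V=19.8187[EX]; j=3 S=68.2064 intr=7.1136 cont=6.9077 V=7.1136[EX]; j=4 S=83.8200 intr=0.0000 cont=0.0000 V=0.0000[hold]; j=5 S=103.0078 intr=0.0000 cont=0.0000 V=0.0000[hold]; j=6 S=126.5879 intr=0.0000 cont=0.0000 V=0.0000[hold]; j=7 S=155.5659 intr=0.0000 cont=0.0000 V=0.0000[hold]; j=8 S=191.1775 intr=0.0000 cont=0.0000 V=0.0000[hold]  S*(8)=68.2064
k=7: j=0 S=40.7399 intr=34.5801 cont=34.2302 V=34.5801[EX]; j=1 S=50.0659 intr=25.2541 cont=24.9042 V=25.2541[EX]; j=2 S=61.5268 intr=13.7932 cont=13.4433 V=13.7932[EX]; j=3 S=75.6113 intr=0.0000 cont=3.5625 V=3.5625[hold]; j=4 S=92.9199 intr=0.0000 cont=0.0000 V=0.0000[hold]; j=5 S=114.1908 intr=0.0000 cont=0.0000 V=0.0000[hold]; j=6 S=140.3309 intr=0.0000 cont=0.0000 V=0.0000[hold]; j=7 S=172.4549 intr=0.0000 cont=0.0000 V=0.0000[hold]  S*(7)=61.5268
k=6: j=0 S=45.1628 intr=30.1572 cont=29.8073 V=30.1572[EX]; j=1 S=55.5013 intr=19.8187 cont=19.4688 V=19.8187[EX]; j=2 S=68.2064 intr=7.1136 cont=8.6696 V=8.6696[hold]; j=3 S=83.8200 intr=0.0000 cont=1.7841 V=1.7841[hold]; j=4 S=103.0078 intr=0.0000 cont=0.0000 V=0.0000[hold]; j=5 S=126.5879 intr=0.0000 cont=0.0000 V=0.0000[hold]; j=6 S=155.5659 intr=0.0000 cont=0.0000 V=0.0000[hold]  S*(6)=55.5013
k=5: j=0 S=50.0659 intr=25.2541 cont=24.9042 V=25.2541[EX]; j=1 S=61.5268 intr=13.7932 cont=14.2129 V=14.2129[hold]; j=2 S=75.6113 intr=0.0000 cont=5.2241 V=5.2241[hold]; j=3 S=92.9199 intr=0.0000 cont=0.8935 V=0.8935[hold]; j=4 S=114.1908 intr=0.0000 cont=0.0000 V=0.0000[hold]; j=5 S=140.3309 intr=0.0000 cont=0.0000 V=0.0000[hold]  S*(5)=50.0659
k=4: j=0 S=55.5013 intr=19.8187 cont=19.6764 V=19.8187[EX]; j=1 S=68.2064 intr=7.1136 cont=9.7015 V=9.7015[hold]; j=2 S=83.8200 intr=0.0000 cont=3.0582 V=3.0582[hold]; j=3 S=103.0078 intr=0.0000 cont=0.4475 V=0.4475[hold]; j=4 S=126.5879 intr=0.0000 cont=0.0000 V=0.0000[hold]  S*(4)=55.5013
k=3: j=0 S=61.5268 intr=13.7932 cont=14.7232 V=14.7232[hold]; j=1 S=75.6113 intr=0.0000 cont=6.3710 V=6.3710[hold]; j=2 S=92.9199 intr=0.0000 cont=1.7528 V=1.7528[hold]; j=3 S=114.1908 intr=0.0000 cont=0.2241 V=0.2241[hold]  S*(3)=-
k=2: j=0 S=68.2064 intr=7.1136 cont=10.5242 V=10.5242[hold]; j=1 S=83.8200 intr=0.0000 cont=4.0575 V=4.0575[hold]; j=2 S=103.0078 intr=0.0000 cont=0.9887 V=0.9887[hold]  S*(2)=-
k=1: j=0 S=75.6113 intr=0.0000 cont=7.2772 V=7.2772[hold]; j=1 S=92.9199 intr=0.0000 cont=2.5210 V=2.5210[hold]  S*(1)=-
k=0: j=0 S=83.8200 intr=0.0000 cont=4.8912 V=4.8912[hold]  S*(0)=-

price = 4.8912
boundary = - - - - 55.5013 50.0659 55.5013 61.5268 68.2064
tree:
4.8912
7.2772 2.5210
10.5242 4.0575 0.9887
14.7232 6.3710 1.7528 0.2241
19.8187 9.7015 3.0582 0.4475 0.0000
25.2541 14.2129 5.2241 0.8935 0.0000 0.0000
30.1572 19.8187 8.6696 1.7841 0.0000 0.0000 0.0000
34.5801 25.2541 13.7932 3.5625 0.0000 0.0000 0.0000 0.0000
38.5699 30.1572 19.8187 7.1136 0.0000 0.0000 0.0000 0.0000 0.0000
42.1689 34.5801 25.2541 13.7932 0.0000 0.0000 0.0000 0.0000 0.0000 0.0000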